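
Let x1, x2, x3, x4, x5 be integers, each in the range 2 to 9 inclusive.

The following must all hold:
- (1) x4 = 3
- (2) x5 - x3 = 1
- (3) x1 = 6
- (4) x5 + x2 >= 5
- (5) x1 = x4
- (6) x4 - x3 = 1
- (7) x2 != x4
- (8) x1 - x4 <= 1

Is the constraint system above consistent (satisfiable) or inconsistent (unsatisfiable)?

Unsatisfiable

Constraint 3 fixes x1 = 6 and constraint 1 fixes x4 = 3, but constraint 5 requires x1 = x4. Since 6 ≠ 3, contradiction.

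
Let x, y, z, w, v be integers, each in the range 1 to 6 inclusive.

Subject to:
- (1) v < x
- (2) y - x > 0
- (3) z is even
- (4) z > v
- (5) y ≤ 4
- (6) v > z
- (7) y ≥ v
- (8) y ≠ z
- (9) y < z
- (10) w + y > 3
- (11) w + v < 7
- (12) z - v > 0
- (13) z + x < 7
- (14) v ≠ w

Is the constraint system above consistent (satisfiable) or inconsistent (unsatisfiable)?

Unsatisfiable

Constraints 1, 2, 6, and 9 give x < y, y < z, z < v, v < x. Chaining: x < y < z < v < x, which forces x < x — impossible.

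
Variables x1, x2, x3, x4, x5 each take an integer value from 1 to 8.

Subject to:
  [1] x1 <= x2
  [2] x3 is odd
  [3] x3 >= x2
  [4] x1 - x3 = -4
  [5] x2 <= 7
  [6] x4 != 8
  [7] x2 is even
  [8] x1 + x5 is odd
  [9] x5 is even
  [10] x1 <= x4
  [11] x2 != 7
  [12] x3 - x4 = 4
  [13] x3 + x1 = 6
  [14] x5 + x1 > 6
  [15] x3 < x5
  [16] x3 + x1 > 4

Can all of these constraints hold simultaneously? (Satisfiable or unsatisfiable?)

Try x1 = 1, x2 = 4, x3 = 5, x4 = 1, x5 = 6.
Check constraint 4: x1 - x3 = -4; constraint 12: x3 - x4 = 4; constraint 13: x3 + x1 = 6. The remaining constraints are straightforward to verify.

Satisfiable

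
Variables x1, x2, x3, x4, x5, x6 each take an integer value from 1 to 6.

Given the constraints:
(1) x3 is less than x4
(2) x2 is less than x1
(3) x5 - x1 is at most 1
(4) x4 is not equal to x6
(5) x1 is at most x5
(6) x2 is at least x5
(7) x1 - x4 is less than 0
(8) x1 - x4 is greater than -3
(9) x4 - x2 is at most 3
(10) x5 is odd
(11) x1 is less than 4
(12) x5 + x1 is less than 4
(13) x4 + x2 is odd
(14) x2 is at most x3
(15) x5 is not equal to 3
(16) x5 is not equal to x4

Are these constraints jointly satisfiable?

Unsatisfiable

Constraints 2, 5, and 6 give x5 ≤ x2, x2 < x1, x1 ≤ x5. Chaining: x5 ≤ x2 < x1 ≤ x5, which forces x5 < x5 — impossible.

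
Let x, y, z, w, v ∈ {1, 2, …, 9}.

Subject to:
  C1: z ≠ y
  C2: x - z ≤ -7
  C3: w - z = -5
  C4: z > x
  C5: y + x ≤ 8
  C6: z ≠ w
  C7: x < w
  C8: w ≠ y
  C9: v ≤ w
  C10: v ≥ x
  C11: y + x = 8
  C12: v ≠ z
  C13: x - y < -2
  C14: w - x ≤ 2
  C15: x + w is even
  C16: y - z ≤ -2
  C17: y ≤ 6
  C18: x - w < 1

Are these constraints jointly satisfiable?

Satisfiable

Take x = 2, y = 6, z = 9, w = 4, v = 4. Then constraint 2: x - z = -7; constraint 3: w - z = -5; constraint 5: y + x = 8, and every other listed constraint is also met.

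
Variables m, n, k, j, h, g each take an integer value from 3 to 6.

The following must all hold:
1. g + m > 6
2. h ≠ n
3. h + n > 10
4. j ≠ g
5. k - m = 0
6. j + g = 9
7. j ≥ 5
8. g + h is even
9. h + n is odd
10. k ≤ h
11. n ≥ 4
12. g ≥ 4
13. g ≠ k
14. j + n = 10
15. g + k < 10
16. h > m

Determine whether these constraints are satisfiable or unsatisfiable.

The assignment m = 5, n = 5, k = 5, j = 5, h = 6, g = 4 works:
  constraint 1 holds since g + m = 9.
  constraint 3 holds since h + n = 11.
  constraint 5 holds since k - m = 0.
The rest check out directly.

Satisfiable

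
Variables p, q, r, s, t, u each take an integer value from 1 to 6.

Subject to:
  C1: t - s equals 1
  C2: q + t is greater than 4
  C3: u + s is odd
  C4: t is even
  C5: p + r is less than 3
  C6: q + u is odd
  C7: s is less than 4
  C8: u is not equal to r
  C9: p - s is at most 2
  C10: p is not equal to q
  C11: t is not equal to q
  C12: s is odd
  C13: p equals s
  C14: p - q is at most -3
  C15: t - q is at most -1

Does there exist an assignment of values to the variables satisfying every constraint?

Setting (p, q, r, s, t, u) = (1, 5, 1, 1, 2, 4) satisfies everything: constraint 1: t - s = 1; constraint 2: q + t = 7; constraint 5: p + r = 2, and the others follow.

Satisfiable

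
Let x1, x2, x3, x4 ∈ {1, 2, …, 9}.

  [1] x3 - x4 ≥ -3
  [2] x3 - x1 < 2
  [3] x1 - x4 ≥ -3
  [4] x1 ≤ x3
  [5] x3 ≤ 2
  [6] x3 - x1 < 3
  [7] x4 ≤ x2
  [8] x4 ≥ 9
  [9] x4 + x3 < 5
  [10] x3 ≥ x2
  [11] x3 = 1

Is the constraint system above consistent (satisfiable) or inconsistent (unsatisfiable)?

From constraints 7 and 8: x2 ≥ x4 and x4 ≥ 9, so x2 ≥ 9. From constraints 5 and 10: x2 ≤ x3 and x3 ≤ 2, so x2 ≤ 2. But 2 < 9, so no value of x2 works.

Unsatisfiable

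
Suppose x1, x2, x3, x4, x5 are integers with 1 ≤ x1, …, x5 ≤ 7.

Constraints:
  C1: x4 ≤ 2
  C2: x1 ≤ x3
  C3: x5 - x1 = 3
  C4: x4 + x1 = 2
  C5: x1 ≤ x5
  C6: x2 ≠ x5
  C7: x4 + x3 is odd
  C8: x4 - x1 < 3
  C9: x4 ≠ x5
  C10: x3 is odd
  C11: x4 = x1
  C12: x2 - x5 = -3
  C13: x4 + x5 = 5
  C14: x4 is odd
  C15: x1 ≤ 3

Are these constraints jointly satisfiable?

Constraint 14 makes x4 odd and constraint 10 makes x3 odd, so x4 + x3 must be even. Constraint 7 says x4 + x3 is odd — contradiction.

Unsatisfiable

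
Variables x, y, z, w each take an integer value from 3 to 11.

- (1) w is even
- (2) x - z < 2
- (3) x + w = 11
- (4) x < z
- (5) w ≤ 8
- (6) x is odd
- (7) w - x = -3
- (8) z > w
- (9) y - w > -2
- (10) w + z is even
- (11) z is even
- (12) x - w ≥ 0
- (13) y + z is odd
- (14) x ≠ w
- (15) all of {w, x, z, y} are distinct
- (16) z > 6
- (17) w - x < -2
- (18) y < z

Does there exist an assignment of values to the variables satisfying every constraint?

The assignment x = 7, y = 3, z = 8, w = 4 works:
  constraint 2 holds since x - z = -1.
  constraint 3 holds since x + w = 11.
  constraint 7 holds since w - x = -3.
The rest check out directly.

Satisfiable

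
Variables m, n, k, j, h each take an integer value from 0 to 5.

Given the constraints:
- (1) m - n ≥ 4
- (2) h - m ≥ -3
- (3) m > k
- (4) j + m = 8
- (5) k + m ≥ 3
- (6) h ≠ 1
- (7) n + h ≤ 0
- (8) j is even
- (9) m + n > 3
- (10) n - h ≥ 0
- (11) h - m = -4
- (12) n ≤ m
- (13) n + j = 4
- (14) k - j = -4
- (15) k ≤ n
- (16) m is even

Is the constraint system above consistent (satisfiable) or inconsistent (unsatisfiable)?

Constraints 1, 2, and 10 give h − m ≥ -3, m − n ≥ 4, n − h ≥ 0.
Adding all 3 inequalities: the left sides telescope to 0, and the right sides sum to (-3) + 4 + 0 = 1. So 0 ≥ 1, which is false.

Unsatisfiable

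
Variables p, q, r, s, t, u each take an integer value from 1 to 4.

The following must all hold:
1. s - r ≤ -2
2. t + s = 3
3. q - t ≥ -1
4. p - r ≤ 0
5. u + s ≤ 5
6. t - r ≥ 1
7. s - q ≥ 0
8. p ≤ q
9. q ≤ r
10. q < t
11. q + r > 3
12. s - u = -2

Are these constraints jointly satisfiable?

Constraints 1, 3, 6, and 7 give r − s ≥ 2, s − q ≥ 0, q − t ≥ -1, t − r ≥ 1.
Adding all 4 inequalities: the left sides telescope to 0, and the right sides sum to 2 + 0 + (-1) + 1 = 2. So 0 ≥ 2, which is false.

Unsatisfiable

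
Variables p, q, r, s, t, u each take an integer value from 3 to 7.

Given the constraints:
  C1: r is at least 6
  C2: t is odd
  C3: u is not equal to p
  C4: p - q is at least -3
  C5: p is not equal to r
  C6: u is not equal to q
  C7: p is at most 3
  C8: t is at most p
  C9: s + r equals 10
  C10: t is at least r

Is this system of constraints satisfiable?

From constraints 1 and 10: t ≥ r and r ≥ 6, so t ≥ 6. From constraints 7 and 8: t ≤ p and p ≤ 3, so t ≤ 3. But 3 < 6, so no value of t works.

Unsatisfiable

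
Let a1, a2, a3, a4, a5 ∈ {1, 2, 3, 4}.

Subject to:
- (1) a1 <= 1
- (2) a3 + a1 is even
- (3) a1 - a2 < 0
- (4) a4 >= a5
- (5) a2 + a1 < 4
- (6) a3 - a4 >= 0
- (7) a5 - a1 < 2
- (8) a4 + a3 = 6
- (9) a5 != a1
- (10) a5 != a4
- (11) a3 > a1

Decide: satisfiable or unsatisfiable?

Satisfiable

The assignment a1 = 1, a2 = 2, a3 = 3, a4 = 3, a5 = 2 works:
  constraint 3 holds since a1 - a2 = -1.
  constraint 5 holds since a2 + a1 = 3.
The rest check out directly.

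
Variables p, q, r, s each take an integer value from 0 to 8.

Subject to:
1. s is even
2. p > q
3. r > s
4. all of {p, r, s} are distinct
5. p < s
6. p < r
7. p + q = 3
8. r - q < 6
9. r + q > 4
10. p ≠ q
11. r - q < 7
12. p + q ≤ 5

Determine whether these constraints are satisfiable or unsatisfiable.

Try p = 2, q = 1, r = 6, s = 4.
Check constraint 7: p + q = 3; constraint 8: r - q = 5; constraint 9: r + q = 7. The remaining constraints are straightforward to verify.

Satisfiable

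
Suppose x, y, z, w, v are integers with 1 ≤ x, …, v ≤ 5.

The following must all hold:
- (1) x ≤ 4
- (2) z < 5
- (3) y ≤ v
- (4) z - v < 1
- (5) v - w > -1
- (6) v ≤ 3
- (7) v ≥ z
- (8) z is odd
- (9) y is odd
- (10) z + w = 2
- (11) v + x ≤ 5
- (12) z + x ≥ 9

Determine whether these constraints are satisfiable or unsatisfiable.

Unsatisfiable

From constraints 6 and 7: z ≤ v ≤ 3. From constraint 1: x ≤ 4. Hence z + x ≤ 7. But constraint 12 requires z + x ≥ 9, and 9 > 7. Contradiction.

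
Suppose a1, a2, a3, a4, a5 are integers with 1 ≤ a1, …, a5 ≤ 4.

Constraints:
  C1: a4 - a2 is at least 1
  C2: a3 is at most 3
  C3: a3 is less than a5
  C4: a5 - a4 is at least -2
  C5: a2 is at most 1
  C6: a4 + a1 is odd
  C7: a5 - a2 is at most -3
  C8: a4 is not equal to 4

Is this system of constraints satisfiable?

Constraints 1, 4, and 7 give a5 − a4 ≥ -2, a4 − a2 ≥ 1, a2 − a5 ≥ 3.
Adding all 3 inequalities: the left sides telescope to 0, and the right sides sum to (-2) + 1 + 3 = 2. So 0 ≥ 2, which is false.

Unsatisfiable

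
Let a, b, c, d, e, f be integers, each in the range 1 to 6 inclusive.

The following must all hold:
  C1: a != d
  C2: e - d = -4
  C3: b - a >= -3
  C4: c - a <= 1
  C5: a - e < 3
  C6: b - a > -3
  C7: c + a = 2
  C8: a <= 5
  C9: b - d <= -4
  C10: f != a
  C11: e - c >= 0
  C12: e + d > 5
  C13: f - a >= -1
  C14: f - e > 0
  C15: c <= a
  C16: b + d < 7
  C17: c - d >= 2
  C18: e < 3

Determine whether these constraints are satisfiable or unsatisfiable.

Unsatisfiable

Constraints 3, 4, 9, and 17 give a − c ≥ -1, c − d ≥ 2, d − b ≥ 4, b − a ≥ -3.
Adding all 4 inequalities: the left sides telescope to 0, and the right sides sum to (-1) + 2 + 4 + (-3) = 2. So 0 ≥ 2, which is false.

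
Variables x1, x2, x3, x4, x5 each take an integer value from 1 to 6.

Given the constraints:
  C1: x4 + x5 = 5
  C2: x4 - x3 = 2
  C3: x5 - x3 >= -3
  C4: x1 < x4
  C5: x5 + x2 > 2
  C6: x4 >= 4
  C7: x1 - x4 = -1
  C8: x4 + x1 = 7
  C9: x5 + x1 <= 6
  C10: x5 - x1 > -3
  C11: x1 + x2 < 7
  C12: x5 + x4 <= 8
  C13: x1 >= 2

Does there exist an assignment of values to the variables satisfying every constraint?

Satisfiable

Setting (x1, x2, x3, x4, x5) = (3, 2, 2, 4, 1) satisfies everything: constraint 1: x4 + x5 = 5; constraint 2: x4 - x3 = 2, and the others follow.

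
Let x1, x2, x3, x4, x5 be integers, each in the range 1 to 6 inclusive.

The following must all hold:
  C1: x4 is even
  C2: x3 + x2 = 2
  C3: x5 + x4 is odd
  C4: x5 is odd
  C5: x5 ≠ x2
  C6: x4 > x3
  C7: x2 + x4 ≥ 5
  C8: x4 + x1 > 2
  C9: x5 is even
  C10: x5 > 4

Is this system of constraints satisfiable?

Unsatisfiable

Constraint 9 makes x5 even and constraint 1 makes x4 even, so x5 + x4 must be even. Constraint 3 says x5 + x4 is odd — contradiction.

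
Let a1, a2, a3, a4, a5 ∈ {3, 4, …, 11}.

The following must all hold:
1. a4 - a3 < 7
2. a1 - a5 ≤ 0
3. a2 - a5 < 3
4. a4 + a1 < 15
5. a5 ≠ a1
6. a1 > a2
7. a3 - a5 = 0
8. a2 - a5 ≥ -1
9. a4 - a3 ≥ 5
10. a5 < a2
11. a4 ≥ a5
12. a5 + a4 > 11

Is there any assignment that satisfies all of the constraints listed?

Unsatisfiable

Constraints 2, 6, and 10 give a1 ≤ a5, a5 < a2, a2 < a1. Chaining: a1 ≤ a5 < a2 < a1, which forces a1 < a1 — impossible.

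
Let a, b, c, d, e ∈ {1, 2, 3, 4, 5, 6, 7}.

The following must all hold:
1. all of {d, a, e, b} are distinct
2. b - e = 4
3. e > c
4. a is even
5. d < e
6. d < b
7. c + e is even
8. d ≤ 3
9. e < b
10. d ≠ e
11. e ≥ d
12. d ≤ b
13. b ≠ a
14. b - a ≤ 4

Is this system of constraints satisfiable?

Satisfiable

Take a = 6, b = 7, c = 1, d = 2, e = 3. Then constraint 1: values 2, 6, 3, 7 are distinct; constraint 2: b - e = 4; constraint 14: b - a = 1, and every other listed constraint is also met.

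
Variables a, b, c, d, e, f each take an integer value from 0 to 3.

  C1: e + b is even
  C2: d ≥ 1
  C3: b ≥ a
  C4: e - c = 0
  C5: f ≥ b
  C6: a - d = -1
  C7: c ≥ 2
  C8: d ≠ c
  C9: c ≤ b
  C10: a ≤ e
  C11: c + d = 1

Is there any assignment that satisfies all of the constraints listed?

From constraint 7: c ≥ 2. From constraint 2: d ≥ 1. Hence c + d ≥ 3. But constraint 11 requires c + d = 1, and 1 < 3. Contradiction.

Unsatisfiable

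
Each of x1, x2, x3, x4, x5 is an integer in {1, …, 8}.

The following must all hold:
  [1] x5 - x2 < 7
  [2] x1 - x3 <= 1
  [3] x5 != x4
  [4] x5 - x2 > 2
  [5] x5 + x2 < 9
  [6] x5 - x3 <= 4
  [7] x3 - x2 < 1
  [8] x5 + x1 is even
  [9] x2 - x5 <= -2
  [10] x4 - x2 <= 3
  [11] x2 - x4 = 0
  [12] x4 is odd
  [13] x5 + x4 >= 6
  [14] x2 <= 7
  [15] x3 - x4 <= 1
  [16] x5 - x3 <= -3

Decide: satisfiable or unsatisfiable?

Unsatisfiable

Constraints 9, 10, 15, and 16 give x3 − x5 ≥ 3, x5 − x2 ≥ 2, x2 − x4 ≥ -3, x4 − x3 ≥ -1.
Adding all 4 inequalities: the left sides telescope to 0, and the right sides sum to 3 + 2 + (-3) + (-1) = 1. So 0 ≥ 1, which is false.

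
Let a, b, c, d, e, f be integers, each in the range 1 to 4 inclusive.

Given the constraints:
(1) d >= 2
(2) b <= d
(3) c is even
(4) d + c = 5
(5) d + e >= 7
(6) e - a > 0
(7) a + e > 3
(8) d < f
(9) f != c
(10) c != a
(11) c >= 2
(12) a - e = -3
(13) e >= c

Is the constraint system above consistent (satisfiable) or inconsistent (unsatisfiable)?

Satisfiable

One satisfying assignment is a = 1, b = 1, c = 2, d = 3, e = 4, f = 4.
For the less obvious constraints — constraint 4: d + c = 5; constraint 5: d + e = 7; constraint 6: e - a = 3 — and the others hold by inspection.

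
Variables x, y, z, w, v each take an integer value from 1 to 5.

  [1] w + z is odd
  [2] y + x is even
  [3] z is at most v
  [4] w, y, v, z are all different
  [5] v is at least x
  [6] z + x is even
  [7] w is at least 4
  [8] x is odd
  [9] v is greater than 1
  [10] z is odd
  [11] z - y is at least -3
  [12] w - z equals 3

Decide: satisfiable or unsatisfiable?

Setting (x, y, z, w, v) = (5, 3, 1, 4, 5) satisfies everything: constraint 11: z - y = -2; constraint 12: w - z = 3, and the others follow.

Satisfiable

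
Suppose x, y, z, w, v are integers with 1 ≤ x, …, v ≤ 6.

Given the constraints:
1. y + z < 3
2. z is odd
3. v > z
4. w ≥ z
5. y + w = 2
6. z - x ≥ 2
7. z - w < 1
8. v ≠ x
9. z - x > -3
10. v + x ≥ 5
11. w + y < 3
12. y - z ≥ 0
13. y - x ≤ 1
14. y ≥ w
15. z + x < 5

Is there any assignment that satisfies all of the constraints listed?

Constraints 6, 12, and 13 give x − y ≥ -1, y − z ≥ 0, z − x ≥ 2.
Adding all 3 inequalities: the left sides telescope to 0, and the right sides sum to (-1) + 0 + 2 = 1. So 0 ≥ 1, which is false.

Unsatisfiable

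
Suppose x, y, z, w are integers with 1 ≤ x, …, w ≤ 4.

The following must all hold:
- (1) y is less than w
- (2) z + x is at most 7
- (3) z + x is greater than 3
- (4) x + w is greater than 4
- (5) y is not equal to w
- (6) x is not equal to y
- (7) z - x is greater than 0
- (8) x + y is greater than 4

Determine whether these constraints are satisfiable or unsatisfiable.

The assignment x = 2, y = 3, z = 4, w = 4 works:
  constraint 2 holds since z + x = 6.
  constraint 3 holds since z + x = 6.
  constraint 4 holds since x + w = 6.
The rest check out directly.

Satisfiable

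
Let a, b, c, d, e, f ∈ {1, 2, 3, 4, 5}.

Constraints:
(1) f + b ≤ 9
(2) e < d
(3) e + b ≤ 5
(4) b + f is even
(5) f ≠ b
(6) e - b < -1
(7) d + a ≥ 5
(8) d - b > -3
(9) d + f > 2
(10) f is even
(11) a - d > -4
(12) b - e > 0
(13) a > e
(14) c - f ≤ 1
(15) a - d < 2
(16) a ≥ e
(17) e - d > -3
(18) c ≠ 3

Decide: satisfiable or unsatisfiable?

Satisfiable

Try a = 2, b = 4, c = 2, d = 3, e = 1, f = 2.
Check constraint 1: f + b = 6; constraint 3: e + b = 5; constraint 6: e - b = -3. The remaining constraints are straightforward to verify.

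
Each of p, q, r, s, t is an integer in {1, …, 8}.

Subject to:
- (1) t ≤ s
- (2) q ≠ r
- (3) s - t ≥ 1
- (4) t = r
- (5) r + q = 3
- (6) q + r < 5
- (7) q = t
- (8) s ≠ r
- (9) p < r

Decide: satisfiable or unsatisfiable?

Unsatisfiable

From constraints 4 and 7, q = t = r, so q = r. But constraint 2 says q ≠ r. Contradiction.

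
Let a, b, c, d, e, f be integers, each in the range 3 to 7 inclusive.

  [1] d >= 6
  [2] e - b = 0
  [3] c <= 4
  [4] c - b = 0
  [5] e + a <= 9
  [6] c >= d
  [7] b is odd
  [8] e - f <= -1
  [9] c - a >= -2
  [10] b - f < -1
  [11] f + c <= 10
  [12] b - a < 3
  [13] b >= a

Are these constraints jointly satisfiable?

From constraint 1: d ≥ 6. From constraints 3 and 6: d ≤ c and c ≤ 4, so d ≤ 4. But 4 < 6, so no value of d works.

Unsatisfiable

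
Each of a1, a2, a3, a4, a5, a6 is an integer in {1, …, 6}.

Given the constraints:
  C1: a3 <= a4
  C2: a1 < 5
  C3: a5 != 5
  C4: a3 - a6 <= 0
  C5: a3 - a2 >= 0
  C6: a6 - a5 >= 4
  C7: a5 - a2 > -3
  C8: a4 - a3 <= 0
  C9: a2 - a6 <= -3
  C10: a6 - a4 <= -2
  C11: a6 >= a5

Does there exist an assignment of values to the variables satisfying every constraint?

Unsatisfiable

Constraints 4, 8, and 10 give a4 − a6 ≥ 2, a6 − a3 ≥ 0, a3 − a4 ≥ 0.
Adding all 3 inequalities: the left sides telescope to 0, and the right sides sum to 2 + 0 + 0 = 2. So 0 ≥ 2, which is false.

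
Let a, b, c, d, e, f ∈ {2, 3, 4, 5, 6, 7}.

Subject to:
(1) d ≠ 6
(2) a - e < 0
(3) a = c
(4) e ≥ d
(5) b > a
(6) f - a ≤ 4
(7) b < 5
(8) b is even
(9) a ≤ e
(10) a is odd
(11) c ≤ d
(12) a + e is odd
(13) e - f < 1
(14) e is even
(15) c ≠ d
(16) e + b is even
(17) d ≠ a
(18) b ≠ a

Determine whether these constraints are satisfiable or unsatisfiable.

Satisfiable

One satisfying assignment is a = 3, b = 4, c = 3, d = 4, e = 4, f = 4.
For the less obvious constraints — constraint 2: a - e = -1; constraint 6: f - a = 1; constraint 13: e - f = 0 — and the others hold by inspection.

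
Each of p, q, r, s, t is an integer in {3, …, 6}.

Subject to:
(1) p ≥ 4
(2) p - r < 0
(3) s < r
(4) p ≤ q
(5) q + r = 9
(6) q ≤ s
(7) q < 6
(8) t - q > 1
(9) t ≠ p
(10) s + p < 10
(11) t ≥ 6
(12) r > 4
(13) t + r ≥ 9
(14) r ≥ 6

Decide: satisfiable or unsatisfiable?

From constraints 1 and 4: q ≥ p ≥ 4. From constraint 14: r ≥ 6. Hence q + r ≥ 10. But constraint 5 requires q + r = 9, and 9 < 10. Contradiction.

Unsatisfiable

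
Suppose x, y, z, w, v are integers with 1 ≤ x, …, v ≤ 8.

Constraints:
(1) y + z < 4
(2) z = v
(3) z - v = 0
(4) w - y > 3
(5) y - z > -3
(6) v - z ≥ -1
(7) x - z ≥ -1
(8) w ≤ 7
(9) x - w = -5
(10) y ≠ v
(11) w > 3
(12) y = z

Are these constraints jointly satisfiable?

From constraints 2 and 12, y = z = v, so y = v. But constraint 10 says y ≠ v. Contradiction.

Unsatisfiable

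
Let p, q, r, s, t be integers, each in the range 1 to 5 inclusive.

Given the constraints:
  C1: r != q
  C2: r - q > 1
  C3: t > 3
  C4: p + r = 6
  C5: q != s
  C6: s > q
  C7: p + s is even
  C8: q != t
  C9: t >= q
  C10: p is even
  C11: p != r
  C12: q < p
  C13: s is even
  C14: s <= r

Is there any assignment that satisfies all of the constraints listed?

Setting (p, q, r, s, t) = (2, 1, 4, 4, 5) satisfies everything: constraint 2: r - q = 3; constraint 4: p + r = 6; constraint 7: p + s = 6 is even, and the others follow.

Satisfiable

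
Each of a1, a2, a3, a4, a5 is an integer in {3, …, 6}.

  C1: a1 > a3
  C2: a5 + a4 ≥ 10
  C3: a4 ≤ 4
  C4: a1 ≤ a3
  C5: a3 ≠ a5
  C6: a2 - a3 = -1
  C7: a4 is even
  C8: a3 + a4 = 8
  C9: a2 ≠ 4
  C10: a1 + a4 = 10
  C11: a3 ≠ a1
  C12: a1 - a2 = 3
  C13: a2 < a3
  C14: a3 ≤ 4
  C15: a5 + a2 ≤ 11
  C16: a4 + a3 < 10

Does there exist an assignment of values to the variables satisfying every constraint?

Unsatisfiable

From constraints 4 and 14: a1 ≤ a3 ≤ 4. From constraint 3: a4 ≤ 4. Hence a1 + a4 ≤ 8. But constraint 10 requires a1 + a4 = 10, and 10 > 8. Contradiction.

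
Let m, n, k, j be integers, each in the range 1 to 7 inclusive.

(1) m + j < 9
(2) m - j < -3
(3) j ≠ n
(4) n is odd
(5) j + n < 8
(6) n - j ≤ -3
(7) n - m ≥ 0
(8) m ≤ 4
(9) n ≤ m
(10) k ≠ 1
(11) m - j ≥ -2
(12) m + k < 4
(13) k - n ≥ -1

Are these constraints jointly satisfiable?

Constraints 6, 7, and 11 give n − m ≥ 0, m − j ≥ -2, j − n ≥ 3.
Adding all 3 inequalities: the left sides telescope to 0, and the right sides sum to 0 + (-2) + 3 = 1. So 0 ≥ 1, which is false.

Unsatisfiable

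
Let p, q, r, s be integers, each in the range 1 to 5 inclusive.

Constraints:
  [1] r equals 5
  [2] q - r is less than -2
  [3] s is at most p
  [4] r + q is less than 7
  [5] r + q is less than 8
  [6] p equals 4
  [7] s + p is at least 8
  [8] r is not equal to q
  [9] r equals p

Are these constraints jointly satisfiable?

Unsatisfiable

Constraint 1 fixes r = 5 and constraint 6 fixes p = 4, but constraint 9 requires r = p. Since 5 ≠ 4, contradiction.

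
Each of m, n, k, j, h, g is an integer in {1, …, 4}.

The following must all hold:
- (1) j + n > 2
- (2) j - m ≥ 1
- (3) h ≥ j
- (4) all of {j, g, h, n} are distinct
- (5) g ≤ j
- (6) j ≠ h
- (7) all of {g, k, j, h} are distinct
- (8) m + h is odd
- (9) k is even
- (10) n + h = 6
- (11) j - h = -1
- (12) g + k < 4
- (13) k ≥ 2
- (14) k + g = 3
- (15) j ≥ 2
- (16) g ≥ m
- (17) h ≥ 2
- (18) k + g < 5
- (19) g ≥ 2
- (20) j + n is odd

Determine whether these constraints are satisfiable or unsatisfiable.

Constraints 13, 15, 17, and 19 confine each of g, k, j, h to the 3 values {2, …, 4} (the domain already gives each ≤ 4).
Constraint 7 requires all 4 of them to be distinct, but only 3 values are available — impossible by the pigeonhole principle.

Unsatisfiable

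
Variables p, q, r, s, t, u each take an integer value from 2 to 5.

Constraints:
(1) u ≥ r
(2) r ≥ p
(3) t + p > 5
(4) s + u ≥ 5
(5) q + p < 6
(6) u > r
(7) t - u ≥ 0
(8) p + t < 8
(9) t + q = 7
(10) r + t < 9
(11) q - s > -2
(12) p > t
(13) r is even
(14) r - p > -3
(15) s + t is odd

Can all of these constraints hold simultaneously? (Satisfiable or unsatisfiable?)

Constraints 2, 6, 7, and 12 give p ≤ r, r < u, u ≤ t, t < p. Chaining: p ≤ r < u ≤ t < p, which forces p < p — impossible.

Unsatisfiable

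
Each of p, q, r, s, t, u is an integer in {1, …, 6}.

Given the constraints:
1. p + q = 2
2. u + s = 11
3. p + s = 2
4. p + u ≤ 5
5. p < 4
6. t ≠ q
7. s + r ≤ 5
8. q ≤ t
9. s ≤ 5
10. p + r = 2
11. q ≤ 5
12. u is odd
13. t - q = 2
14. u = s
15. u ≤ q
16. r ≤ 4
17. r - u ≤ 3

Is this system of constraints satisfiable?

Unsatisfiable

From constraints 11 and 15: u ≤ q ≤ 5. From constraint 9: s ≤ 5. Hence u + s ≤ 10. But constraint 2 requires u + s = 11, and 11 > 10. Contradiction.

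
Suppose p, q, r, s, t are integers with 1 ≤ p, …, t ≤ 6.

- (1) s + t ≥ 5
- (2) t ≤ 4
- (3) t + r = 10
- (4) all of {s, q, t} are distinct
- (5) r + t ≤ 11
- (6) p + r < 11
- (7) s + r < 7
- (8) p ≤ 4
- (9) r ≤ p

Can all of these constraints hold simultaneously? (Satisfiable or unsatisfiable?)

From constraint 2: t ≤ 4. From constraints 8 and 9: r ≤ p ≤ 4. Hence t + r ≤ 8. But constraint 3 requires t + r = 10, and 10 > 8. Contradiction.

Unsatisfiable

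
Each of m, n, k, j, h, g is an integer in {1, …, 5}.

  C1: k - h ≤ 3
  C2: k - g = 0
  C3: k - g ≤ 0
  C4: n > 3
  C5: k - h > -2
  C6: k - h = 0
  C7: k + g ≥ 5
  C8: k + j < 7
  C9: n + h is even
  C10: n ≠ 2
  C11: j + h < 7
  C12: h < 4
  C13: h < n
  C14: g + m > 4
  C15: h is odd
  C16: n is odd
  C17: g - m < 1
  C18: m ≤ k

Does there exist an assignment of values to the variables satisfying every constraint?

Setting (m, n, k, j, h, g) = (3, 5, 3, 1, 3, 3) satisfies everything: constraint 1: k - h = 0; constraint 2: k - g = 0; constraint 3: k - g = 0, and the others follow.

Satisfiable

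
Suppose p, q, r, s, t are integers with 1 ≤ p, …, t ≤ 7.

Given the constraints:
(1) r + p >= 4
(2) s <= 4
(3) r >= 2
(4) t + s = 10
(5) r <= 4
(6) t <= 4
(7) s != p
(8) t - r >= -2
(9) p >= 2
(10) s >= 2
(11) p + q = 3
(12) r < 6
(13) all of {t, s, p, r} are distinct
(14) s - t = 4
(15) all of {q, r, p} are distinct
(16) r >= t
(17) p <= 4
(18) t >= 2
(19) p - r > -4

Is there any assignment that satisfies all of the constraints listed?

Constraints 2, 3, 5, 6, 9, 10, 17, and 18 confine each of t, s, p, r to the 3 values {2, …, 4}.
Constraint 13 requires all 4 of them to be distinct, but only 3 values are available — impossible by the pigeonhole principle.

Unsatisfiable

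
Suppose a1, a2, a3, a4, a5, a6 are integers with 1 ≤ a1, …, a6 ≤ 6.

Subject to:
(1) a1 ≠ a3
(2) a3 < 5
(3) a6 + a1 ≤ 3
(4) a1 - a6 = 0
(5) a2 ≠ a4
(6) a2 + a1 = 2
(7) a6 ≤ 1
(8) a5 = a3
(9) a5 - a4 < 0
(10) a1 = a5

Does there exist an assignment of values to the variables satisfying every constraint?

Unsatisfiable

From constraints 8 and 10, a1 = a5 = a3, so a1 = a3. But constraint 1 says a1 ≠ a3. Contradiction.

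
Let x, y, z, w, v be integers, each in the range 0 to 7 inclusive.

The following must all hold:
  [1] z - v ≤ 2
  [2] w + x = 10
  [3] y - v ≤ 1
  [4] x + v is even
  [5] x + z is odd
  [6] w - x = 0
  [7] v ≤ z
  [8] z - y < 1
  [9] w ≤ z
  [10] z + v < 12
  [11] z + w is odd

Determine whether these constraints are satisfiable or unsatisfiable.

The assignment x = 5, y = 6, z = 6, w = 5, v = 5 works:
  constraint 1 holds since z - v = 1.
  constraint 2 holds since w + x = 10.
The rest check out directly.

Satisfiable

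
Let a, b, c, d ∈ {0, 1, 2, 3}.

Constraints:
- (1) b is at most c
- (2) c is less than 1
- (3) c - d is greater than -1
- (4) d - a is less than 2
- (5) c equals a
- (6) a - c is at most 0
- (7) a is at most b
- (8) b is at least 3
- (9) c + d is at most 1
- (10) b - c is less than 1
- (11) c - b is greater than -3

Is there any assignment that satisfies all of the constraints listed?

From constraints 1 and 8: c ≥ b and b ≥ 3, so c ≥ 3. From constraint 2: c ≤ 0. But 0 < 3, so no value of c works.

Unsatisfiable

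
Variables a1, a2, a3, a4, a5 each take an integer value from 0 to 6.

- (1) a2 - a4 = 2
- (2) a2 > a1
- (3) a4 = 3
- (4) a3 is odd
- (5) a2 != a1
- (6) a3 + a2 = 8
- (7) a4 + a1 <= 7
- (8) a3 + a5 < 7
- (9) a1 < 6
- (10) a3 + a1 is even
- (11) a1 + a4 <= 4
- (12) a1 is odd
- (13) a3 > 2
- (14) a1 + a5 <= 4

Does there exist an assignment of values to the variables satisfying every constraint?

The assignment a1 = 1, a2 = 5, a3 = 3, a4 = 3, a5 = 3 works:
  constraint 1 holds since a2 - a4 = 2.
  constraint 6 holds since a3 + a2 = 8.
The rest check out directly.

Satisfiable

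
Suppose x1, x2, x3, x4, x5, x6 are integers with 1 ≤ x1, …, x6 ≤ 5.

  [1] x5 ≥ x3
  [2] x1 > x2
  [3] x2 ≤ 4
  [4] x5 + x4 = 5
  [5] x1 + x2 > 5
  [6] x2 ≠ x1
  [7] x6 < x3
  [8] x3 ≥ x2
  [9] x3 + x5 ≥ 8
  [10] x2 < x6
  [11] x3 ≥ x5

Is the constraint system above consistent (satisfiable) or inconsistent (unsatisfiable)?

One satisfying assignment is x1 = 5, x2 = 1, x3 = 4, x4 = 1, x5 = 4, x6 = 2.
For the less obvious constraints — constraint 4: x5 + x4 = 5; constraint 5: x1 + x2 = 6; constraint 9: x3 + x5 = 8 — and the others hold by inspection.

Satisfiable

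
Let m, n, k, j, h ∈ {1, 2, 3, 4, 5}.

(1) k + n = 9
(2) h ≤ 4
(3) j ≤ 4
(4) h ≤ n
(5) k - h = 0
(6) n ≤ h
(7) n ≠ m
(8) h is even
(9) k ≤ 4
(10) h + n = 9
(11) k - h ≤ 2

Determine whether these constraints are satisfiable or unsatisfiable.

From constraint 9: k ≤ 4. From constraints 2 and 6: n ≤ h ≤ 4. Hence k + n ≤ 8. But constraint 1 requires k + n = 9, and 9 > 8. Contradiction.

Unsatisfiable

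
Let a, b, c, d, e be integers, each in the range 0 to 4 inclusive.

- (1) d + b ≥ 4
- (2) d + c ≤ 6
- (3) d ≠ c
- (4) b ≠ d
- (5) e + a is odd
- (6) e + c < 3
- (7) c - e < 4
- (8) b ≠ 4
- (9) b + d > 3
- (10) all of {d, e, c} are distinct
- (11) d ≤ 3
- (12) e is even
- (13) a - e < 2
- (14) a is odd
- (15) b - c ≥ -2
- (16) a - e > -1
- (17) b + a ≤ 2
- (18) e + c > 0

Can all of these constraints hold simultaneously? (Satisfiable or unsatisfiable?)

Satisfiable

Setting (a, b, c, d, e) = (1, 1, 1, 3, 0) satisfies everything: constraint 1: d + b = 4; constraint 2: d + c = 4, and the others follow.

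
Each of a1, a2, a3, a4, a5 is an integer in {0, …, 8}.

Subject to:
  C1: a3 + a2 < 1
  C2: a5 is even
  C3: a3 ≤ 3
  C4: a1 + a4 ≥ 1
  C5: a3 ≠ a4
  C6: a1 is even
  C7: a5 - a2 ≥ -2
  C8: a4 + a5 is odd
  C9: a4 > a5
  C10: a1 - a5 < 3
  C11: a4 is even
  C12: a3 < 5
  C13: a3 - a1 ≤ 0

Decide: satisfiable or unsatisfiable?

Unsatisfiable

Constraint 11 makes a4 even and constraint 2 makes a5 even, so a4 + a5 must be even. Constraint 8 says a4 + a5 is odd — contradiction.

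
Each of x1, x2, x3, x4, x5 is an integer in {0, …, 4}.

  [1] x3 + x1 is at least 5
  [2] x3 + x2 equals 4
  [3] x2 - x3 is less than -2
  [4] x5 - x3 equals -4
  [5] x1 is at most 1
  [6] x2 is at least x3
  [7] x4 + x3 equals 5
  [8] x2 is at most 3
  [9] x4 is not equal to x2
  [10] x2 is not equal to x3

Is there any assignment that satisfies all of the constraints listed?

Unsatisfiable

From constraints 6 and 8: x3 ≤ x2 ≤ 3. From constraint 5: x1 ≤ 1. Hence x3 + x1 ≤ 4. But constraint 1 requires x3 + x1 ≥ 5, and 5 > 4. Contradiction.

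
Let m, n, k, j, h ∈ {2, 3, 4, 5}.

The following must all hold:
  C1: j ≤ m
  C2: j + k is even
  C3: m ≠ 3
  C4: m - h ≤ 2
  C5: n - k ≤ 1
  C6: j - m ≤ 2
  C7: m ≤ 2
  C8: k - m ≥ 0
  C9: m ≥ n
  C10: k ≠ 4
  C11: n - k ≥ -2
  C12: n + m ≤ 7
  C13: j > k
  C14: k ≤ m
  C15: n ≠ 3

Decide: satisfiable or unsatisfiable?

Constraints 1, 8, and 13 give j ≤ m, m ≤ k, k < j. Chaining: j ≤ m ≤ k < j, which forces j < j — impossible.

Unsatisfiable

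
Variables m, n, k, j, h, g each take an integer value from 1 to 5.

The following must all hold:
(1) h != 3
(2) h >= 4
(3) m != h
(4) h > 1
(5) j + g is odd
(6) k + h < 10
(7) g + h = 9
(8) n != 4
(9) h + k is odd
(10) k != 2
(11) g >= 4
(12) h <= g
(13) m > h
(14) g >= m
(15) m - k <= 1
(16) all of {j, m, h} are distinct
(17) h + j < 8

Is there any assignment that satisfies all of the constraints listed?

Satisfiable

One satisfying assignment is m = 5, n = 5, k = 5, j = 2, h = 4, g = 5.
For the less obvious constraints — constraint 6: k + h = 9; constraint 7: g + h = 9; constraint 15: m - k = 0 — and the others hold by inspection.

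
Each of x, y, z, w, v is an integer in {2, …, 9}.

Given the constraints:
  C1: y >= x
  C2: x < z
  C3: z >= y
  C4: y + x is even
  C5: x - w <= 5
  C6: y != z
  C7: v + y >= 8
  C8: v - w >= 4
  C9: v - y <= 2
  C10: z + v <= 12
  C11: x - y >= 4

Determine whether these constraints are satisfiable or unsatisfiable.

Unsatisfiable

Constraints 5, 8, 9, and 11 give v − w ≥ 4, w − x ≥ -5, x − y ≥ 4, y − v ≥ -2.
Adding all 4 inequalities: the left sides telescope to 0, and the right sides sum to 4 + (-5) + 4 + (-2) = 1. So 0 ≥ 1, which is false.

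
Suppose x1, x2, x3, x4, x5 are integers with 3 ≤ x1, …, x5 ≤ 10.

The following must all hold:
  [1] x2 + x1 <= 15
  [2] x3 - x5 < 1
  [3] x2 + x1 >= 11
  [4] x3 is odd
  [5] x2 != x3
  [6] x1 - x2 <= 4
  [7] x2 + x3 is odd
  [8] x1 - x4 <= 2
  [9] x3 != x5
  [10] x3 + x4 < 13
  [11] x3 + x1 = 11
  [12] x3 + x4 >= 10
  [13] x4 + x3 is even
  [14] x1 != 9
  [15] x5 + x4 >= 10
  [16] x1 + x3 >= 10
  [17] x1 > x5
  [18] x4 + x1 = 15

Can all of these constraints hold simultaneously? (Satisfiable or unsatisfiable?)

One satisfying assignment is x1 = 8, x2 = 4, x3 = 3, x4 = 7, x5 = 5.
For the less obvious constraints — constraint 1: x2 + x1 = 12; constraint 2: x3 - x5 = -2; constraint 3: x2 + x1 = 12 — and the others hold by inspection.

Satisfiable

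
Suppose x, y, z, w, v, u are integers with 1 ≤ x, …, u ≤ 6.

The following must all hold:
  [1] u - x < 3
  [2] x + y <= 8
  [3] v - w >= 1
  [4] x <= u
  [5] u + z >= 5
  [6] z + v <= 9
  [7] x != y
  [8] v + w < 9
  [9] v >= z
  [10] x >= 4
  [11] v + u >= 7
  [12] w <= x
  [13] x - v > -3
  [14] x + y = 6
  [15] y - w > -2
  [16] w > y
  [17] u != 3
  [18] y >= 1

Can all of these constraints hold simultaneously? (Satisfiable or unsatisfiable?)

Try x = 4, y = 2, z = 2, w = 3, v = 5, u = 5.
Check constraint 1: u - x = 1; constraint 2: x + y = 6. The remaining constraints are straightforward to verify.

Satisfiable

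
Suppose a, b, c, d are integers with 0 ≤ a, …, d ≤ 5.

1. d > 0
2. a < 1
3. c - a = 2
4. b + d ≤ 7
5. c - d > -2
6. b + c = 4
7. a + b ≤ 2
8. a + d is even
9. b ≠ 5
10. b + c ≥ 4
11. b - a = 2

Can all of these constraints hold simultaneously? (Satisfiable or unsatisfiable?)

Satisfiable

Take a = 0, b = 2, c = 2, d = 2. Then constraint 3: c - a = 2; constraint 4: b + d = 4; constraint 5: c - d = 0, and every other listed constraint is also met.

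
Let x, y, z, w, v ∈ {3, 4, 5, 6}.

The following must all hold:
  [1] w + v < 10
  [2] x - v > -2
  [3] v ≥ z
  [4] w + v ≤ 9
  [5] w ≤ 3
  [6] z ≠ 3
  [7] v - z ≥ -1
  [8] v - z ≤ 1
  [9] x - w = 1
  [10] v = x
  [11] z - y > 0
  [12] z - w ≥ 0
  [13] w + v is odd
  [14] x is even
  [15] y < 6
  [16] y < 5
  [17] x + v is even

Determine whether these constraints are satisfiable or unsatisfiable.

Satisfiable

Take x = 4, y = 3, z = 4, w = 3, v = 4. Then constraint 1: w + v = 7; constraint 2: x - v = 0, and every other listed constraint is also met.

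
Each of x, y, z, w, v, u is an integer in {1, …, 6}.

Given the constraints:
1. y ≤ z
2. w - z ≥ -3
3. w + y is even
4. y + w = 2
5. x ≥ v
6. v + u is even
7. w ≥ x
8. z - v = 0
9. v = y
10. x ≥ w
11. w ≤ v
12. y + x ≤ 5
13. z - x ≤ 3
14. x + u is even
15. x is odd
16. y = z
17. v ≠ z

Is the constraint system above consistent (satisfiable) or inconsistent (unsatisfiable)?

Unsatisfiable

From constraints 9 and 16, v = y = z, so v = z. But constraint 17 says v ≠ z. Contradiction.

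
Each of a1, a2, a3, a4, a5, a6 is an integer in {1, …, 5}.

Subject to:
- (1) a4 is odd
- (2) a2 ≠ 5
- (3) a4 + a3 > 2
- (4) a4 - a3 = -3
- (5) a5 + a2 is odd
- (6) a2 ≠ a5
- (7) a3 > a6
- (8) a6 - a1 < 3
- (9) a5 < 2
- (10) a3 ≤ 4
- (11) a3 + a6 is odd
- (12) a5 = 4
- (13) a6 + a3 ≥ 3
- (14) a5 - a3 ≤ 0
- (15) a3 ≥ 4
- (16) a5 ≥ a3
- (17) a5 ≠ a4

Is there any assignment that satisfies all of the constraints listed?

Unsatisfiable

From constraints 15 and 16: a5 ≥ a3 and a3 ≥ 4, so a5 ≥ 4. From constraint 9: a5 ≤ 1. But 1 < 4, so no value of a5 works.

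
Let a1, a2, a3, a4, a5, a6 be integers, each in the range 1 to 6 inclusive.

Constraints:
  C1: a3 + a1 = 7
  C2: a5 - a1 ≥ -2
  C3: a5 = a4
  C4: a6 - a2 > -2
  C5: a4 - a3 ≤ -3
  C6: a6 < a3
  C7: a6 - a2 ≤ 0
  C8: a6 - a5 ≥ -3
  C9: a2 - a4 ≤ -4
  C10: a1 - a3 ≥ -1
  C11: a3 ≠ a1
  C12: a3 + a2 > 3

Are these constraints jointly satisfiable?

Constraints 2, 5, 7, 8, 9, and 10 give a5 − a1 ≥ -2, a1 − a3 ≥ -1, a3 − a4 ≥ 3, a4 − a2 ≥ 4, a2 − a6 ≥ 0, a6 − a5 ≥ -3.
Adding all 6 inequalities: the left sides telescope to 0, and the right sides sum to (-2) + (-1) + 3 + 4 + 0 + (-3) = 1. So 0 ≥ 1, which is false.

Unsatisfiable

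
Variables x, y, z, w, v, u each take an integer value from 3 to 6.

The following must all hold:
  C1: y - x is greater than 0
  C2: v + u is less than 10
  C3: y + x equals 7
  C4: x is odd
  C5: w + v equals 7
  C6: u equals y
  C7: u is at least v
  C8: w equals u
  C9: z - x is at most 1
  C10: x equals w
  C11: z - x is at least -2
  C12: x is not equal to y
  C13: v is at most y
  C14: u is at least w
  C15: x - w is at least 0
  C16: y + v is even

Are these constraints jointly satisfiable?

Unsatisfiable

From constraints 6, 8, and 10, x = w = u = y, so x = y. But constraint 12 says x ≠ y. Contradiction.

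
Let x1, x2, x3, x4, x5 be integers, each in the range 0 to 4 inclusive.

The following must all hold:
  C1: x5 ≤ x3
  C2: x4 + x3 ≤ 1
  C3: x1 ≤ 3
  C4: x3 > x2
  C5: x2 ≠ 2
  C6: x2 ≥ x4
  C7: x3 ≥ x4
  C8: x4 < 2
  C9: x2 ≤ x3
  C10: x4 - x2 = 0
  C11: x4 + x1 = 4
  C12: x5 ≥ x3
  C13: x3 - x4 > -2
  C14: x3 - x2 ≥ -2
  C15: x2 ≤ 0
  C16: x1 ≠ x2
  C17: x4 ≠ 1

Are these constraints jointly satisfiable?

From constraints 6 and 15: x4 ≤ x2 ≤ 0. From constraint 3: x1 ≤ 3. Hence x4 + x1 ≤ 3. But constraint 11 requires x4 + x1 = 4, and 4 > 3. Contradiction.

Unsatisfiable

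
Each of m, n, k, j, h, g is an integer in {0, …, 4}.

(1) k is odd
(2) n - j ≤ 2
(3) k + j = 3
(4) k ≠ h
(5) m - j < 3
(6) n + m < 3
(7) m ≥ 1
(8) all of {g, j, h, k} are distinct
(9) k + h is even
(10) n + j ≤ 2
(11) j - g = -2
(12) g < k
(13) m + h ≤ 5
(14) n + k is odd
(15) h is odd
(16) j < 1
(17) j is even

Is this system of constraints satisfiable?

Satisfiable

Try m = 2, n = 0, k = 3, j = 0, h = 1, g = 2.
Check constraint 2: n - j = 0; constraint 3: k + j = 3. The remaining constraints are straightforward to verify.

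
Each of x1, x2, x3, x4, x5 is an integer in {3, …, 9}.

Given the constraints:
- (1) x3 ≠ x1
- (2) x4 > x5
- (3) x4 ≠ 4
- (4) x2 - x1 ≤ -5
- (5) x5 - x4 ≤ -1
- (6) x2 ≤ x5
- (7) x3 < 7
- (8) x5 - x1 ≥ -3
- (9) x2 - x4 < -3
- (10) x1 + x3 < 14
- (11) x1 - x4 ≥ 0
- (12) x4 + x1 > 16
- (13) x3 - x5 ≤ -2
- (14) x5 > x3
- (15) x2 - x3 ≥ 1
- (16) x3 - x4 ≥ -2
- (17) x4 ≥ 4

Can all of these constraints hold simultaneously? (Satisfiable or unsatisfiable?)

Constraints 4, 5, 8, 15, and 16 give x1 − x2 ≥ 5, x2 − x3 ≥ 1, x3 − x4 ≥ -2, x4 − x5 ≥ 1, x5 − x1 ≥ -3.
Adding all 5 inequalities: the left sides telescope to 0, and the right sides sum to 5 + 1 + (-2) + 1 + (-3) = 2. So 0 ≥ 2, which is false.

Unsatisfiable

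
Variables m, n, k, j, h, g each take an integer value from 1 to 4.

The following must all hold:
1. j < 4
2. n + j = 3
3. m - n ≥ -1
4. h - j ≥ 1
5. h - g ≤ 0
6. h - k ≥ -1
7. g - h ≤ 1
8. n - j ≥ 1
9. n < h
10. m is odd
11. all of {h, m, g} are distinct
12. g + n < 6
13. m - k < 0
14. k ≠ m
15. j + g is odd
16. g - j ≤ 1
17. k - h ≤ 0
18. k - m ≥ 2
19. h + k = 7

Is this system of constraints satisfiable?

Unsatisfiable

Constraints 3, 5, 8, 16, 17, and 18 give g − h ≥ 0, h − k ≥ 0, k − m ≥ 2, m − n ≥ -1, n − j ≥ 1, j − g ≥ -1.
Adding all 6 inequalities: the left sides telescope to 0, and the right sides sum to 0 + 0 + 2 + (-1) + 1 + (-1) = 1. So 0 ≥ 1, which is false.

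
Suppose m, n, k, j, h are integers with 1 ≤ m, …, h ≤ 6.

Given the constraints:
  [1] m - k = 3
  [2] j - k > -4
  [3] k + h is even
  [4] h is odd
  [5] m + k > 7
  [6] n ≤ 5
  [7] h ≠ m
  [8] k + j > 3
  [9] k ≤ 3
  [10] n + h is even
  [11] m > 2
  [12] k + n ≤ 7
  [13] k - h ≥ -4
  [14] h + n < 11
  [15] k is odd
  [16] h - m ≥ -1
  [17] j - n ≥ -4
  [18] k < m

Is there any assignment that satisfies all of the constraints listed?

Satisfiable

One satisfying assignment is m = 6, n = 3, k = 3, j = 2, h = 5.
For the less obvious constraints — constraint 1: m - k = 3; constraint 2: j - k = -1 — and the others hold by inspection.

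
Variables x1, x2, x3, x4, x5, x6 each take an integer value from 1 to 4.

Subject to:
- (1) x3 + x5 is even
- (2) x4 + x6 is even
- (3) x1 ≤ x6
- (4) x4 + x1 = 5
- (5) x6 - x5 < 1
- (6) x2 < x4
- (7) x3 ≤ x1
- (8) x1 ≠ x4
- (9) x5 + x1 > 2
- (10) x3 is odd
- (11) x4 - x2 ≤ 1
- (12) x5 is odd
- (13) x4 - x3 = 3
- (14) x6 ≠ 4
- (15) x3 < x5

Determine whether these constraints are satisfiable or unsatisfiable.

Satisfiable

One satisfying assignment is x1 = 1, x2 = 3, x3 = 1, x4 = 4, x5 = 3, x6 = 2.
For the less obvious constraints — constraint 4: x4 + x1 = 5; constraint 5: x6 - x5 = -1; constraint 9: x5 + x1 = 4 — and the others hold by inspection.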